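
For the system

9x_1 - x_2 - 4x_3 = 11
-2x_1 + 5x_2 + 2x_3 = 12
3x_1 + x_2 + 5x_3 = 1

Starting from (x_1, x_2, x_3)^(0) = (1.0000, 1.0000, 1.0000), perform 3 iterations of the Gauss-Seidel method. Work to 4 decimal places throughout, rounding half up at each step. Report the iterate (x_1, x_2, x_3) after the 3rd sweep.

(1.1457, 3.2594, -1.1393)

Iteration 1:
  x_1 = (11 - (-1)·1.0000 - (-4)·1.0000) / (9) = 1.7778
  x_2 = (12 - (-2)·1.7778 - (2)·1.0000) / (5) = 2.7111
  x_3 = (1 - (3)·1.7778 - (1)·2.7111) / (5) = -1.4089
Iteration 2:
  x_1 = (11 - (-1)·2.7111 - (-4)·-1.4089) / (9) = 0.8973
  x_2 = (12 - (-2)·0.8973 - (2)·-1.4089) / (5) = 3.3225
  x_3 = (1 - (3)·0.8973 - (1)·3.3225) / (5) = -1.0029
Iteration 3:
  x_1 = (11 - (-1)·3.3225 - (-4)·-1.0029) / (9) = 1.1457
  x_2 = (12 - (-2)·1.1457 - (2)·-1.0029) / (5) = 3.2594
  x_3 = (1 - (3)·1.1457 - (1)·3.2594) / (5) = -1.1393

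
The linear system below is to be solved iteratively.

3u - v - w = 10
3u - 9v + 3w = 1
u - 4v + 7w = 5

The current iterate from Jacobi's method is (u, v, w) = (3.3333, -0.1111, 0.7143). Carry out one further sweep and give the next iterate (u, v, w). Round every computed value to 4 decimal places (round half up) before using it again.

One sweep:
  u = (10 - (-1)·-0.1111 - (-1)·0.7143) / (3) = 3.5344
  v = (1 - (3)·3.3333 - (3)·0.7143) / (-9) = 1.2381
  w = (5 - (1)·3.3333 - (-4)·-0.1111) / (7) = 0.1746

(3.5344, 1.2381, 0.1746)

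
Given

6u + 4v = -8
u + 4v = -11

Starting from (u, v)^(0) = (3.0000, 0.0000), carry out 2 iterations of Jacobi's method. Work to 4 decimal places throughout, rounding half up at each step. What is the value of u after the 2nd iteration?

1.0000

Iteration 1:
  u = (-8 - (4)·0.0000) / (6) = -1.3333
  v = (-11 - (1)·3.0000) / (4) = -3.5000
Iteration 2:
  u = (-8 - (4)·-3.5000) / (6) = 1.0000
  v = (-11 - (1)·-1.3333) / (4) = -2.4167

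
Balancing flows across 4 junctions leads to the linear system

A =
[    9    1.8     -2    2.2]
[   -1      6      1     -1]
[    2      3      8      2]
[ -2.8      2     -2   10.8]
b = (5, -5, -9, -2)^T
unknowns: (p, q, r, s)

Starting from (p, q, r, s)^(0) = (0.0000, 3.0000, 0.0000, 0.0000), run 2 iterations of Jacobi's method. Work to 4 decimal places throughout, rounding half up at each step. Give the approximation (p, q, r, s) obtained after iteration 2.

(0.4033, -0.5892, -0.6162, -0.4590)

Iteration 1:
  p = (5 - (1.8)·3.0000 - (-2)·0.0000 - (2.2)·0.0000) / (9) = -0.0444
  q = (-5 - (-1)·0.0000 - (1)·0.0000 - (-1)·0.0000) / (6) = -0.8333
  r = (-9 - (2)·0.0000 - (3)·3.0000 - (2)·0.0000) / (8) = -2.2500
  s = (-2 - (-2.8)·0.0000 - (2)·3.0000 - (-2)·0.0000) / (10.8) = -0.7407
Iteration 2:
  p = (5 - (1.8)·-0.8333 - (-2)·-2.2500 - (2.2)·-0.7407) / (9) = 0.4033
  q = (-5 - (-1)·-0.0444 - (1)·-2.2500 - (-1)·-0.7407) / (6) = -0.5892
  r = (-9 - (2)·-0.0444 - (3)·-0.8333 - (2)·-0.7407) / (8) = -0.6162
  s = (-2 - (-2.8)·-0.0444 - (2)·-0.8333 - (-2)·-2.2500) / (10.8) = -0.4590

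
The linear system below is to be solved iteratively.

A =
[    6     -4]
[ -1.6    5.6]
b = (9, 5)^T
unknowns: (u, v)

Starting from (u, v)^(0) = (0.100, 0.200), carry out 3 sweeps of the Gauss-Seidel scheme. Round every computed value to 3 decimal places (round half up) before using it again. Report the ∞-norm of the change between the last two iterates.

0.147

Iteration 1:
  u = (9 - (-4)·0.200) / (6) = 1.633
  v = (5 - (-1.6)·1.633) / (5.6) = 1.359
Iteration 2:
  u = (9 - (-4)·1.359) / (6) = 2.406
  v = (5 - (-1.6)·2.406) / (5.6) = 1.580
Iteration 3:
  u = (9 - (-4)·1.580) / (6) = 2.553
  v = (5 - (-1.6)·2.553) / (5.6) = 1.622
Change: (0.147, 0.042) → max |·| = 0.147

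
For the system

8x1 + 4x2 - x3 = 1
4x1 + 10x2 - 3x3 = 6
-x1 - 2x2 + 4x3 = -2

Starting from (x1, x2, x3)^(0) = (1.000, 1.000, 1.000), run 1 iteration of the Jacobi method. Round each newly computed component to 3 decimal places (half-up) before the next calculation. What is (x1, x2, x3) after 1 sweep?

Iteration 1:
  x1 = (1 - (4)·1.000 - (-1)·1.000) / (8) = -0.250
  x2 = (6 - (4)·1.000 - (-3)·1.000) / (10) = 0.500
  x3 = (-2 - (-1)·1.000 - (-2)·1.000) / (4) = 0.250

(-0.250, 0.500, 0.250)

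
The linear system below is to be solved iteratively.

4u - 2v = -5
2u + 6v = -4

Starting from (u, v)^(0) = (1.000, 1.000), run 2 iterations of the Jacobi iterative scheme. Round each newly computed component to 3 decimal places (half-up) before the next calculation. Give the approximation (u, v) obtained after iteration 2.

Iteration 1:
  u = (-5 - (-2)·1.000) / (4) = -0.750
  v = (-4 - (2)·1.000) / (6) = -1.000
Iteration 2:
  u = (-5 - (-2)·-1.000) / (4) = -1.750
  v = (-4 - (2)·-0.750) / (6) = -0.417

(-1.750, -0.417)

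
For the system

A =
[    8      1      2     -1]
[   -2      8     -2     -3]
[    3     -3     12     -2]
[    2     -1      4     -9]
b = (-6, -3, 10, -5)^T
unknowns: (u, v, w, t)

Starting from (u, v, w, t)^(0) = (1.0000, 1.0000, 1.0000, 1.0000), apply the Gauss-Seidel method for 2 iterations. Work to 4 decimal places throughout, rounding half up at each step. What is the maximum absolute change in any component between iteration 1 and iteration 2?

0.0486

Iteration 1:
  u = (-6 - (1)·1.0000 - (2)·1.0000 - (-1)·1.0000) / (8) = -1.0000
  v = (-3 - (-2)·-1.0000 - (-2)·1.0000 - (-3)·1.0000) / (8) = 0.0000
  w = (10 - (3)·-1.0000 - (-3)·0.0000 - (-2)·1.0000) / (12) = 1.2500
  t = (-5 - (2)·-1.0000 - (-1)·0.0000 - (4)·1.2500) / (-9) = 0.8889
Iteration 2:
  u = (-6 - (1)·0.0000 - (2)·1.2500 - (-1)·0.8889) / (8) = -0.9514
  v = (-3 - (-2)·-0.9514 - (-2)·1.2500 - (-3)·0.8889) / (8) = 0.0330
  w = (10 - (3)·-0.9514 - (-3)·0.0330 - (-2)·0.8889) / (12) = 1.2276
  t = (-5 - (2)·-0.9514 - (-1)·0.0330 - (4)·1.2276) / (-9) = 0.8861
Change: (0.0486, 0.0330, -0.0224, -0.0028) → max |·| = 0.0486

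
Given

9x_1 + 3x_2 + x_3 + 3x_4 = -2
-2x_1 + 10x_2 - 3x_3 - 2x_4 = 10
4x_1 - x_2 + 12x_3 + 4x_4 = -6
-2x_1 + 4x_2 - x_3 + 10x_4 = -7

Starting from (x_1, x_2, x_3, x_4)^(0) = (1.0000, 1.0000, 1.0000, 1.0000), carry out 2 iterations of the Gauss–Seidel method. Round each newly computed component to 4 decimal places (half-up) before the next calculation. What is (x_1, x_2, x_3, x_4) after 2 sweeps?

(-0.1256, 0.5655, 0.0754, -0.9438)

Iteration 1:
  x_1 = (-2 - (3)·1.0000 - (1)·1.0000 - (3)·1.0000) / (9) = -1.0000
  x_2 = (10 - (-2)·-1.0000 - (-3)·1.0000 - (-2)·1.0000) / (10) = 1.3000
  x_3 = (-6 - (4)·-1.0000 - (-1)·1.3000 - (4)·1.0000) / (12) = -0.3917
  x_4 = (-7 - (-2)·-1.0000 - (4)·1.3000 - (-1)·-0.3917) / (10) = -1.4592
Iteration 2:
  x_1 = (-2 - (3)·1.3000 - (1)·-0.3917 - (3)·-1.4592) / (9) = -0.1256
  x_2 = (10 - (-2)·-0.1256 - (-3)·-0.3917 - (-2)·-1.4592) / (10) = 0.5655
  x_3 = (-6 - (4)·-0.1256 - (-1)·0.5655 - (4)·-1.4592) / (12) = 0.0754
  x_4 = (-7 - (-2)·-0.1256 - (4)·0.5655 - (-1)·0.0754) / (10) = -0.9438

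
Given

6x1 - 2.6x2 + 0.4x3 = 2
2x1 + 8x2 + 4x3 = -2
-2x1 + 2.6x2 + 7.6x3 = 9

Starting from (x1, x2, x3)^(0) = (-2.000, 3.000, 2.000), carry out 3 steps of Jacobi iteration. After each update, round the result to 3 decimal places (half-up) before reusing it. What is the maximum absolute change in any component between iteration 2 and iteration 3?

Iteration 1:
  x1 = (2 - (-2.6)·3.000 - (0.4)·2.000) / (6) = 1.500
  x2 = (-2 - (2)·-2.000 - (4)·2.000) / (8) = -0.750
  x3 = (9 - (-2)·-2.000 - (2.6)·3.000) / (7.6) = -0.368
Iteration 2:
  x1 = (2 - (-2.6)·-0.750 - (0.4)·-0.368) / (6) = 0.033
  x2 = (-2 - (2)·1.500 - (4)·-0.368) / (8) = -0.441
  x3 = (9 - (-2)·1.500 - (2.6)·-0.750) / (7.6) = 1.836
Iteration 3:
  x1 = (2 - (-2.6)·-0.441 - (0.4)·1.836) / (6) = 0.020
  x2 = (-2 - (2)·0.033 - (4)·1.836) / (8) = -1.176
  x3 = (9 - (-2)·0.033 - (2.6)·-0.441) / (7.6) = 1.344
Change: (-0.013, -0.735, -0.492) → max |·| = 0.735

0.735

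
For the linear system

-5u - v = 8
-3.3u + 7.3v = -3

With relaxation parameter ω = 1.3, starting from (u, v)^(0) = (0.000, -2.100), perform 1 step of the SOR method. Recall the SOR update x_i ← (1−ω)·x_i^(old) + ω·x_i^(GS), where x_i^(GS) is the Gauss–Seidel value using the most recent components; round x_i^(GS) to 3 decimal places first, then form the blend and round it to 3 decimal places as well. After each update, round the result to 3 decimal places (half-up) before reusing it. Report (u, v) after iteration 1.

Iteration 1:
  u: GS value = (8 - (-1)·-2.100) / (-5) = -1.180;  u ← (1−ω)·0.000 + ω·-1.180 = -1.534
  v: GS value = (-3 - (-3.3)·-1.534) / (7.3) = -1.104;  v ← (1−ω)·-2.100 + ω·-1.104 = -0.805

(-1.534, -0.805)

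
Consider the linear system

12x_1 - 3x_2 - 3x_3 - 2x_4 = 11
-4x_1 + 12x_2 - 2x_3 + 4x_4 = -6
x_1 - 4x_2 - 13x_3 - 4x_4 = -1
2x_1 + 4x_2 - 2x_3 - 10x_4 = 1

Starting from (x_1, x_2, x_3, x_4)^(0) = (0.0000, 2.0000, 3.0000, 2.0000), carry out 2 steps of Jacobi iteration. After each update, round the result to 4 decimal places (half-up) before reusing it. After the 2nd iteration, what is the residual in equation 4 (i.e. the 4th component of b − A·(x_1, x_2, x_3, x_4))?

Iteration 1:
  x_1 = (11 - (-3)·2.0000 - (-3)·3.0000 - (-2)·2.0000) / (12) = 2.5000
  x_2 = (-6 - (-4)·0.0000 - (-2)·3.0000 - (4)·2.0000) / (12) = -0.6667
  x_3 = (-1 - (1)·0.0000 - (-4)·2.0000 - (-4)·2.0000) / (-13) = -1.1538
  x_4 = (1 - (2)·0.0000 - (4)·2.0000 - (-2)·3.0000) / (-10) = 0.1000
Iteration 2:
  x_1 = (11 - (-3)·-0.6667 - (-3)·-1.1538 - (-2)·0.1000) / (12) = 0.4782
  x_2 = (-6 - (-4)·2.5000 - (-2)·-1.1538 - (4)·0.1000) / (12) = 0.1077
  x_3 = (-1 - (1)·2.5000 - (-4)·-0.6667 - (-4)·0.1000) / (-13) = 0.4436
  x_4 = (1 - (2)·2.5000 - (4)·-0.6667 - (-2)·-1.1538) / (-10) = 0.3641
Residual b − A·x = (7.6437, -5.9488, 6.1758, 4.1410)

4.1410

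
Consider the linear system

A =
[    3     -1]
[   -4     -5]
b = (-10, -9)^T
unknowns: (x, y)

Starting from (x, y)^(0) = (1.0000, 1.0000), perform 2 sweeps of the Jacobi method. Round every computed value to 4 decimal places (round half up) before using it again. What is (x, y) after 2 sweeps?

(-3.0000, 4.2000)

Iteration 1:
  x = (-10 - (-1)·1.0000) / (3) = -3.0000
  y = (-9 - (-4)·1.0000) / (-5) = 1.0000
Iteration 2:
  x = (-10 - (-1)·1.0000) / (3) = -3.0000
  y = (-9 - (-4)·-3.0000) / (-5) = 4.2000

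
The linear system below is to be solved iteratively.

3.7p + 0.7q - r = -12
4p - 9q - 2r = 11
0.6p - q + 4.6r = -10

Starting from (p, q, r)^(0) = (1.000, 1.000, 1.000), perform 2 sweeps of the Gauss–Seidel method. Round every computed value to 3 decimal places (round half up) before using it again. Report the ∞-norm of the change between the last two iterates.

0.669

Iteration 1:
  p = (-12 - (0.7)·1.000 - (-1)·1.000) / (3.7) = -3.162
  q = (11 - (4)·-3.162 - (-2)·1.000) / (-9) = -2.850
  r = (-10 - (0.6)·-3.162 - (-1)·-2.850) / (4.6) = -2.381
Iteration 2:
  p = (-12 - (0.7)·-2.850 - (-1)·-2.381) / (3.7) = -3.348
  q = (11 - (4)·-3.348 - (-2)·-2.381) / (-9) = -2.181
  r = (-10 - (0.6)·-3.348 - (-1)·-2.181) / (4.6) = -2.211
Change: (-0.186, 0.669, 0.170) → max |·| = 0.669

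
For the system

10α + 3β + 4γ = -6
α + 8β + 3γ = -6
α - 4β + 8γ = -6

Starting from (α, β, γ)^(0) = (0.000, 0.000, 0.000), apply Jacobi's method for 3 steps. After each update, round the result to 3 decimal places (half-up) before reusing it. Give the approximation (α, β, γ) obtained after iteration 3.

Iteration 1:
  α = (-6 - (3)·0.000 - (4)·0.000) / (10) = -0.600
  β = (-6 - (1)·0.000 - (3)·0.000) / (8) = -0.750
  γ = (-6 - (1)·0.000 - (-4)·0.000) / (8) = -0.750
Iteration 2:
  α = (-6 - (3)·-0.750 - (4)·-0.750) / (10) = -0.075
  β = (-6 - (1)·-0.600 - (3)·-0.750) / (8) = -0.394
  γ = (-6 - (1)·-0.600 - (-4)·-0.750) / (8) = -1.050
Iteration 3:
  α = (-6 - (3)·-0.394 - (4)·-1.050) / (10) = -0.062
  β = (-6 - (1)·-0.075 - (3)·-1.050) / (8) = -0.347
  γ = (-6 - (1)·-0.075 - (-4)·-0.394) / (8) = -0.938

(-0.062, -0.347, -0.938)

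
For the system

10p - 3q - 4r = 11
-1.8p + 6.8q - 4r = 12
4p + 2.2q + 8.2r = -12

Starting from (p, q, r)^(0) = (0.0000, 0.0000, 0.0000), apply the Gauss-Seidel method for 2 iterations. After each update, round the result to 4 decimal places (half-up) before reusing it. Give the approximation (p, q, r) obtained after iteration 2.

(0.6961, 0.4480, -1.9232)

Iteration 1:
  p = (11 - (-3)·0.0000 - (-4)·0.0000) / (10) = 1.1000
  q = (12 - (-1.8)·1.1000 - (-4)·0.0000) / (6.8) = 2.0559
  r = (-12 - (4)·1.1000 - (2.2)·2.0559) / (8.2) = -2.5516
Iteration 2:
  p = (11 - (-3)·2.0559 - (-4)·-2.5516) / (10) = 0.6961
  q = (12 - (-1.8)·0.6961 - (-4)·-2.5516) / (6.8) = 0.4480
  r = (-12 - (4)·0.6961 - (2.2)·0.4480) / (8.2) = -1.9232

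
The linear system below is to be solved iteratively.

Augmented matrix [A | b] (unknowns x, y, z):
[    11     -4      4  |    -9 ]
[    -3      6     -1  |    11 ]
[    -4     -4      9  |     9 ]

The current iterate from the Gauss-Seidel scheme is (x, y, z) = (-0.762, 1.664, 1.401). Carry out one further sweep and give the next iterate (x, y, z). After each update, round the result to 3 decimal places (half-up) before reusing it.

One sweep:
  x = (-9 - (-4)·1.664 - (4)·1.401) / (11) = -0.723
  y = (11 - (-3)·-0.723 - (-1)·1.401) / (6) = 1.705
  z = (9 - (-4)·-0.723 - (-4)·1.705) / (9) = 1.436

(-0.723, 1.705, 1.436)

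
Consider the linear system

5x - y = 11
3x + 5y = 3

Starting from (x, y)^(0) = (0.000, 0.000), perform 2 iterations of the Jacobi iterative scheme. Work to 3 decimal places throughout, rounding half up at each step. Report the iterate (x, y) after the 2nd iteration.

(2.320, -0.720)

Iteration 1:
  x = (11 - (-1)·0.000) / (5) = 2.200
  y = (3 - (3)·0.000) / (5) = 0.600
Iteration 2:
  x = (11 - (-1)·0.600) / (5) = 2.320
  y = (3 - (3)·2.200) / (5) = -0.720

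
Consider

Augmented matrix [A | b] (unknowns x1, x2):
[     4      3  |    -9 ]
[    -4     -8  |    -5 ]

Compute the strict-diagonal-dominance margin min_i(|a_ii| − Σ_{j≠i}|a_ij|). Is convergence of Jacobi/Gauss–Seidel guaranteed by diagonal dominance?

row 1: |4| − (3) = 1
row 2: |-8| − (4) = 4
minimum over rows = 1 → strictly diagonally dominant (convergence guaranteed)

1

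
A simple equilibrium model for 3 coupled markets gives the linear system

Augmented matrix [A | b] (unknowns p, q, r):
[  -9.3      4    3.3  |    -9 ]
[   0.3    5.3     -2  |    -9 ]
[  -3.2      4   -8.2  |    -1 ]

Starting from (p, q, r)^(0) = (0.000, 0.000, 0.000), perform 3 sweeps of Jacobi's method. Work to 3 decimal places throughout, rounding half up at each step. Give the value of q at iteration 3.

Iteration 1:
  p = (-9 - (4)·0.000 - (3.3)·0.000) / (-9.3) = 0.968
  q = (-9 - (0.3)·0.000 - (-2)·0.000) / (5.3) = -1.698
  r = (-1 - (-3.2)·0.000 - (4)·0.000) / (-8.2) = 0.122
Iteration 2:
  p = (-9 - (4)·-1.698 - (3.3)·0.122) / (-9.3) = 0.281
  q = (-9 - (0.3)·0.968 - (-2)·0.122) / (5.3) = -1.707
  r = (-1 - (-3.2)·0.968 - (4)·-1.698) / (-8.2) = -1.084
Iteration 3:
  p = (-9 - (4)·-1.707 - (3.3)·-1.084) / (-9.3) = -0.151
  q = (-9 - (0.3)·0.281 - (-2)·-1.084) / (5.3) = -2.123
  r = (-1 - (-3.2)·0.281 - (4)·-1.707) / (-8.2) = -0.820

-2.123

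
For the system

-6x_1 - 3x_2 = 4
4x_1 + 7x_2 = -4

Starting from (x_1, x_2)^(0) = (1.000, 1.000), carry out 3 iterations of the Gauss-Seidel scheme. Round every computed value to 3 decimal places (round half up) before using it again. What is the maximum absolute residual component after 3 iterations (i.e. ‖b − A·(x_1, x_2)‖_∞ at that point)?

0.221

Iteration 1:
  x_1 = (4 - (-3)·1.000) / (-6) = -1.167
  x_2 = (-4 - (4)·-1.167) / (7) = 0.095
Iteration 2:
  x_1 = (4 - (-3)·0.095) / (-6) = -0.714
  x_2 = (-4 - (4)·-0.714) / (7) = -0.163
Iteration 3:
  x_1 = (4 - (-3)·-0.163) / (-6) = -0.585
  x_2 = (-4 - (4)·-0.585) / (7) = -0.237
Residual b − A·x = (-0.221, -0.001); ∞-norm = 0.221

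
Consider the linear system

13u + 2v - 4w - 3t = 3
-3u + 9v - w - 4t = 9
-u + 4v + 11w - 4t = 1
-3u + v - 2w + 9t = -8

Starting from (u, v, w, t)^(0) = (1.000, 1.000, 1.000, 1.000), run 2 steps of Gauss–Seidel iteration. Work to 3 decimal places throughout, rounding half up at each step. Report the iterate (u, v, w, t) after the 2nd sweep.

(-0.290, 0.485, -0.442, -1.138)

Iteration 1:
  u = (3 - (2)·1.000 - (-4)·1.000 - (-3)·1.000) / (13) = 0.615
  v = (9 - (-3)·0.615 - (-1)·1.000 - (-4)·1.000) / (9) = 1.761
  w = (1 - (-1)·0.615 - (4)·1.761 - (-4)·1.000) / (11) = -0.130
  t = (-8 - (-3)·0.615 - (1)·1.761 - (-2)·-0.130) / (9) = -0.908
Iteration 2:
  u = (3 - (2)·1.761 - (-4)·-0.130 - (-3)·-0.908) / (13) = -0.290
  v = (9 - (-3)·-0.290 - (-1)·-0.130 - (-4)·-0.908) / (9) = 0.485
  w = (1 - (-1)·-0.290 - (4)·0.485 - (-4)·-0.908) / (11) = -0.442
  t = (-8 - (-3)·-0.290 - (1)·0.485 - (-2)·-0.442) / (9) = -1.138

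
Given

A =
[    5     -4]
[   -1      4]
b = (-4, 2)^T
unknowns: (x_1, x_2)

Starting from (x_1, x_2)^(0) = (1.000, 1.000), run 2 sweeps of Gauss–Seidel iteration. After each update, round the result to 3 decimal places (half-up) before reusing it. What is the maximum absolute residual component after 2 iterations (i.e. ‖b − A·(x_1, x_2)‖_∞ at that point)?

Iteration 1:
  x_1 = (-4 - (-4)·1.000) / (5) = 0.000
  x_2 = (2 - (-1)·0.000) / (4) = 0.500
Iteration 2:
  x_1 = (-4 - (-4)·0.500) / (5) = -0.400
  x_2 = (2 - (-1)·-0.400) / (4) = 0.400
Residual b − A·x = (-0.400, 0.000); ∞-norm = 0.400

0.400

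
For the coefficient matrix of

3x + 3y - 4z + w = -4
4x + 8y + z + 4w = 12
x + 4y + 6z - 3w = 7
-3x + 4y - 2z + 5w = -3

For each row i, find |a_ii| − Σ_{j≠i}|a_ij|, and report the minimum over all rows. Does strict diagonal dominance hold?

-5

row 1: |3| − (3+4+1) = -5
row 2: |8| − (4+1+4) = -1
row 3: |6| − (1+4+3) = -2
row 4: |5| − (3+4+2) = -4
minimum over rows = -5 → not strictly diagonally dominant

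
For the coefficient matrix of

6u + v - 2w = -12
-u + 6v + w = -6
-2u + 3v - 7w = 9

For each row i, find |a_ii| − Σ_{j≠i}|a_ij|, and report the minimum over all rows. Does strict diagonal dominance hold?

row 1: |6| − (1+2) = 3
row 2: |6| − (1+1) = 4
row 3: |-7| − (2+3) = 2
minimum over rows = 2 → strictly diagonally dominant (convergence guaranteed)

2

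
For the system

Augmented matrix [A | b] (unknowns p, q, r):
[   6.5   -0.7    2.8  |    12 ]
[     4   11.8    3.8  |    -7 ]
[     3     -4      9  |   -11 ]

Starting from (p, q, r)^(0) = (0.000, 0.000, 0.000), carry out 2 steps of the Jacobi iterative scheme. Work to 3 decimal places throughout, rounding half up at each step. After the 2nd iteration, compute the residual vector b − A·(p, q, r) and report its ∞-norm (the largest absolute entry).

2.318

Iteration 1:
  p = (12 - (-0.7)·0.000 - (2.8)·0.000) / (6.5) = 1.846
  q = (-7 - (4)·0.000 - (3.8)·0.000) / (11.8) = -0.593
  r = (-11 - (3)·0.000 - (-4)·0.000) / (9) = -1.222
Iteration 2:
  p = (12 - (-0.7)·-0.593 - (2.8)·-1.222) / (6.5) = 2.309
  q = (-7 - (4)·1.846 - (3.8)·-1.222) / (11.8) = -0.825
  r = (-11 - (3)·1.846 - (-4)·-0.593) / (9) = -2.101
Residual b − A·x = (2.297, 1.483, -2.318); ∞-norm = 2.318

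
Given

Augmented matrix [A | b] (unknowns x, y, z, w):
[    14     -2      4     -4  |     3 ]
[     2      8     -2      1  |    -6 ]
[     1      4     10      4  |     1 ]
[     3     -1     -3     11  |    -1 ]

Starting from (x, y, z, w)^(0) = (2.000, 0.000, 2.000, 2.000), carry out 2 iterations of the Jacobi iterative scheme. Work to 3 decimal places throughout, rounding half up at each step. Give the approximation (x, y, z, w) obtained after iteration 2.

(0.303, -1.017, 0.515, -0.486)

Iteration 1:
  x = (3 - (-2)·0.000 - (4)·2.000 - (-4)·2.000) / (14) = 0.214
  y = (-6 - (2)·2.000 - (-2)·2.000 - (1)·2.000) / (8) = -1.000
  z = (1 - (1)·2.000 - (4)·0.000 - (4)·2.000) / (10) = -0.900
  w = (-1 - (3)·2.000 - (-1)·0.000 - (-3)·2.000) / (11) = -0.091
Iteration 2:
  x = (3 - (-2)·-1.000 - (4)·-0.900 - (-4)·-0.091) / (14) = 0.303
  y = (-6 - (2)·0.214 - (-2)·-0.900 - (1)·-0.091) / (8) = -1.017
  z = (1 - (1)·0.214 - (4)·-1.000 - (4)·-0.091) / (10) = 0.515
  w = (-1 - (3)·0.214 - (-1)·-1.000 - (-3)·-0.900) / (11) = -0.486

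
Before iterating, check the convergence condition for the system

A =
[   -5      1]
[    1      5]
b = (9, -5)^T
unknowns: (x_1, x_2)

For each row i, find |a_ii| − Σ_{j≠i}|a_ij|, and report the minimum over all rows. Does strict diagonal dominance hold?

4

row 1: |-5| − (1) = 4
row 2: |5| − (1) = 4
minimum over rows = 4 → strictly diagonally dominant (convergence guaranteed)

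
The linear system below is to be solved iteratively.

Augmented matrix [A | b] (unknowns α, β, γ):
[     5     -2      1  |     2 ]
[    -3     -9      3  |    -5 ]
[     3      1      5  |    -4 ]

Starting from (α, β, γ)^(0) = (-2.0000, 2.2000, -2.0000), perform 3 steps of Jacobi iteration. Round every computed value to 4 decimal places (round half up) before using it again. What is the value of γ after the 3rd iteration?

Iteration 1:
  α = (2 - (-2)·2.2000 - (1)·-2.0000) / (5) = 1.6800
  β = (-5 - (-3)·-2.0000 - (3)·-2.0000) / (-9) = 0.5556
  γ = (-4 - (3)·-2.0000 - (1)·2.2000) / (5) = -0.0400
Iteration 2:
  α = (2 - (-2)·0.5556 - (1)·-0.0400) / (5) = 0.6302
  β = (-5 - (-3)·1.6800 - (3)·-0.0400) / (-9) = -0.0178
  γ = (-4 - (3)·1.6800 - (1)·0.5556) / (5) = -1.9191
Iteration 3:
  α = (2 - (-2)·-0.0178 - (1)·-1.9191) / (5) = 0.7767
  β = (-5 - (-3)·0.6302 - (3)·-1.9191) / (-9) = -0.2942
  γ = (-4 - (3)·0.6302 - (1)·-0.0178) / (5) = -1.1746

-1.1746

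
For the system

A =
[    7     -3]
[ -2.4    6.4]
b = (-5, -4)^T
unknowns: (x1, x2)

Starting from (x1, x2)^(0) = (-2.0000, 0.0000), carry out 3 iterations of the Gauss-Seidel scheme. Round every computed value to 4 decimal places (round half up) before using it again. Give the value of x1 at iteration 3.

-1.1585

Iteration 1:
  x1 = (-5 - (-3)·0.0000) / (7) = -0.7143
  x2 = (-4 - (-2.4)·-0.7143) / (6.4) = -0.8929
Iteration 2:
  x1 = (-5 - (-3)·-0.8929) / (7) = -1.0970
  x2 = (-4 - (-2.4)·-1.0970) / (6.4) = -1.0364
Iteration 3:
  x1 = (-5 - (-3)·-1.0364) / (7) = -1.1585
  x2 = (-4 - (-2.4)·-1.1585) / (6.4) = -1.0594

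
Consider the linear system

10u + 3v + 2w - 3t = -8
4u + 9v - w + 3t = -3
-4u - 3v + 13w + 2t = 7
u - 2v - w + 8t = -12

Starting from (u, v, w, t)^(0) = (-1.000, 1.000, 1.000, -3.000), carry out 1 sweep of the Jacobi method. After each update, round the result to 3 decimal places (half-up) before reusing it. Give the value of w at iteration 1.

Iteration 1:
  u = (-8 - (3)·1.000 - (2)·1.000 - (-3)·-3.000) / (10) = -2.200
  v = (-3 - (4)·-1.000 - (-1)·1.000 - (3)·-3.000) / (9) = 1.222
  w = (7 - (-4)·-1.000 - (-3)·1.000 - (2)·-3.000) / (13) = 0.923
  t = (-12 - (1)·-1.000 - (-2)·1.000 - (-1)·1.000) / (8) = -1.000

0.923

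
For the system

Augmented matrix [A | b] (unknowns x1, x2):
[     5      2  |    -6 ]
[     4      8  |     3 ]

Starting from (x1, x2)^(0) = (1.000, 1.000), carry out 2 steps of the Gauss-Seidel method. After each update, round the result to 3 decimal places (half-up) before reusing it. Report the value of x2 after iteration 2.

Iteration 1:
  x1 = (-6 - (2)·1.000) / (5) = -1.600
  x2 = (3 - (4)·-1.600) / (8) = 1.175
Iteration 2:
  x1 = (-6 - (2)·1.175) / (5) = -1.670
  x2 = (3 - (4)·-1.670) / (8) = 1.210

1.210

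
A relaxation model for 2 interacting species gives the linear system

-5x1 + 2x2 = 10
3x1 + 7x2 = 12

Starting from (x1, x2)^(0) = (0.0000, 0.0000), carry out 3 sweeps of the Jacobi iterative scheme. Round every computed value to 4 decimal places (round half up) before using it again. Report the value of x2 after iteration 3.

2.2776

Iteration 1:
  x1 = (10 - (2)·0.0000) / (-5) = -2.0000
  x2 = (12 - (3)·0.0000) / (7) = 1.7143
Iteration 2:
  x1 = (10 - (2)·1.7143) / (-5) = -1.3143
  x2 = (12 - (3)·-2.0000) / (7) = 2.5714
Iteration 3:
  x1 = (10 - (2)·2.5714) / (-5) = -0.9714
  x2 = (12 - (3)·-1.3143) / (7) = 2.2776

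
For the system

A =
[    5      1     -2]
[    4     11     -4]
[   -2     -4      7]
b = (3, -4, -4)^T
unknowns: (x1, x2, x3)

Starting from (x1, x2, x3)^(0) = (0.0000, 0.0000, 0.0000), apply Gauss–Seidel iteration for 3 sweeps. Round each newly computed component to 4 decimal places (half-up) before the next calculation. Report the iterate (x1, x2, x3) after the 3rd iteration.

(0.3974, -0.8349, -0.9350)

Iteration 1:
  x1 = (3 - (1)·0.0000 - (-2)·0.0000) / (5) = 0.6000
  x2 = (-4 - (4)·0.6000 - (-4)·0.0000) / (11) = -0.5818
  x3 = (-4 - (-2)·0.6000 - (-4)·-0.5818) / (7) = -0.7325
Iteration 2:
  x1 = (3 - (1)·-0.5818 - (-2)·-0.7325) / (5) = 0.4234
  x2 = (-4 - (4)·0.4234 - (-4)·-0.7325) / (11) = -0.7840
  x3 = (-4 - (-2)·0.4234 - (-4)·-0.7840) / (7) = -0.8985
Iteration 3:
  x1 = (3 - (1)·-0.7840 - (-2)·-0.8985) / (5) = 0.3974
  x2 = (-4 - (4)·0.3974 - (-4)·-0.8985) / (11) = -0.8349
  x3 = (-4 - (-2)·0.3974 - (-4)·-0.8349) / (7) = -0.9350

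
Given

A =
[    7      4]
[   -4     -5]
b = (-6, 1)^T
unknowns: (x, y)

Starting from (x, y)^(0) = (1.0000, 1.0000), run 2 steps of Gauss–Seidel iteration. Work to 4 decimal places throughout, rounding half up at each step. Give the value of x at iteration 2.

Iteration 1:
  x = (-6 - (4)·1.0000) / (7) = -1.4286
  y = (1 - (-4)·-1.4286) / (-5) = 0.9429
Iteration 2:
  x = (-6 - (4)·0.9429) / (7) = -1.3959
  y = (1 - (-4)·-1.3959) / (-5) = 0.9167

-1.3959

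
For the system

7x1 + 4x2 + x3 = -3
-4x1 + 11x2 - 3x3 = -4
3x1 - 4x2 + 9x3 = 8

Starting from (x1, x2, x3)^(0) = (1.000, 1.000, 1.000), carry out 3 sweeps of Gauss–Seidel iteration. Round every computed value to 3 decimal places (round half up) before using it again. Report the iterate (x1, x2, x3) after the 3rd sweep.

(-0.453, -0.282, 0.915)

Iteration 1:
  x1 = (-3 - (4)·1.000 - (1)·1.000) / (7) = -1.143
  x2 = (-4 - (-4)·-1.143 - (-3)·1.000) / (11) = -0.507
  x3 = (8 - (3)·-1.143 - (-4)·-0.507) / (9) = 1.045
Iteration 2:
  x1 = (-3 - (4)·-0.507 - (1)·1.045) / (7) = -0.288
  x2 = (-4 - (-4)·-0.288 - (-3)·1.045) / (11) = -0.183
  x3 = (8 - (3)·-0.288 - (-4)·-0.183) / (9) = 0.904
Iteration 3:
  x1 = (-3 - (4)·-0.183 - (1)·0.904) / (7) = -0.453
  x2 = (-4 - (-4)·-0.453 - (-3)·0.904) / (11) = -0.282
  x3 = (8 - (3)·-0.453 - (-4)·-0.282) / (9) = 0.915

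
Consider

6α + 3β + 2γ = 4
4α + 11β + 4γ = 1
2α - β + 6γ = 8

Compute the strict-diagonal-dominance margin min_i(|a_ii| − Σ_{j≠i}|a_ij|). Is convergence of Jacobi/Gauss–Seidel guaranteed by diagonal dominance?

row 1: |6| − (3+2) = 1
row 2: |11| − (4+4) = 3
row 3: |6| − (2+1) = 3
minimum over rows = 1 → strictly diagonally dominant (convergence guaranteed)

1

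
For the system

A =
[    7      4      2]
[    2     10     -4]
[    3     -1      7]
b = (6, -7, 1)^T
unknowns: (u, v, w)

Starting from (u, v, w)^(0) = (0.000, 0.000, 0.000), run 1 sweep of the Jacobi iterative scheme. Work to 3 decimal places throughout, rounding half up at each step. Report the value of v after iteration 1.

-0.700

Iteration 1:
  u = (6 - (4)·0.000 - (2)·0.000) / (7) = 0.857
  v = (-7 - (2)·0.000 - (-4)·0.000) / (10) = -0.700
  w = (1 - (3)·0.000 - (-1)·0.000) / (7) = 0.143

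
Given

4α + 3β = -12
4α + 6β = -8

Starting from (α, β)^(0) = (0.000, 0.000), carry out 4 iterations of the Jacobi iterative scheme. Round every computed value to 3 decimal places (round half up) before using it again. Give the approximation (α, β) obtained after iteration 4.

(-3.000, 1.000)

Iteration 1:
  α = (-12 - (3)·0.000) / (4) = -3.000
  β = (-8 - (4)·0.000) / (6) = -1.333
Iteration 2:
  α = (-12 - (3)·-1.333) / (4) = -2.000
  β = (-8 - (4)·-3.000) / (6) = 0.667
Iteration 3:
  α = (-12 - (3)·0.667) / (4) = -3.500
  β = (-8 - (4)·-2.000) / (6) = 0.000
Iteration 4:
  α = (-12 - (3)·0.000) / (4) = -3.000
  β = (-8 - (4)·-3.500) / (6) = 1.000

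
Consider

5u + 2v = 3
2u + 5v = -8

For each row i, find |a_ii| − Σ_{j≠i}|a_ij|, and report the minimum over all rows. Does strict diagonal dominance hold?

3

row 1: |5| − (2) = 3
row 2: |5| − (2) = 3
minimum over rows = 3 → strictly diagonally dominant (convergence guaranteed)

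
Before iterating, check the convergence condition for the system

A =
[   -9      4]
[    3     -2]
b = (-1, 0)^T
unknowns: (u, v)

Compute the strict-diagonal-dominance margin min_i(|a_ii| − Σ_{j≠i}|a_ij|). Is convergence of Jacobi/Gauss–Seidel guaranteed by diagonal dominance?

-1

row 1: |-9| − (4) = 5
row 2: |-2| − (3) = -1
minimum over rows = -1 → not strictly diagonally dominant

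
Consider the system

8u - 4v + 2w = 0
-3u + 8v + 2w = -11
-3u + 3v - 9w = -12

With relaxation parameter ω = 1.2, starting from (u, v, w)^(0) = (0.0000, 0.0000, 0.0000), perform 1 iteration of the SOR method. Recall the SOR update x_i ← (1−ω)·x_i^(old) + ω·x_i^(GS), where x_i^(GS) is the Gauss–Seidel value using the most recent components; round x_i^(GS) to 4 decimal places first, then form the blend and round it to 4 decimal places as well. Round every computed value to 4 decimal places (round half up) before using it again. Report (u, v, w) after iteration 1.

(0.0000, -1.6500, 0.9400)

Iteration 1:
  u: GS value = (0 - (-4)·0.0000 - (2)·0.0000) / (8) = 0.0000;  u ← (1−ω)·0.0000 + ω·0.0000 = 0.0000
  v: GS value = (-11 - (-3)·0.0000 - (2)·0.0000) / (8) = -1.3750;  v ← (1−ω)·0.0000 + ω·-1.3750 = -1.6500
  w: GS value = (-12 - (-3)·0.0000 - (3)·-1.6500) / (-9) = 0.7833;  w ← (1−ω)·0.0000 + ω·0.7833 = 0.9400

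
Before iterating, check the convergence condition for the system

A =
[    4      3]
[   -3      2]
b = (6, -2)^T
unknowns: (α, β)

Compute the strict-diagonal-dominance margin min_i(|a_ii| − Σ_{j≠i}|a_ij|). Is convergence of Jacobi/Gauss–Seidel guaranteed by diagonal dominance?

row 1: |4| − (3) = 1
row 2: |2| − (3) = -1
minimum over rows = -1 → not strictly diagonally dominant

-1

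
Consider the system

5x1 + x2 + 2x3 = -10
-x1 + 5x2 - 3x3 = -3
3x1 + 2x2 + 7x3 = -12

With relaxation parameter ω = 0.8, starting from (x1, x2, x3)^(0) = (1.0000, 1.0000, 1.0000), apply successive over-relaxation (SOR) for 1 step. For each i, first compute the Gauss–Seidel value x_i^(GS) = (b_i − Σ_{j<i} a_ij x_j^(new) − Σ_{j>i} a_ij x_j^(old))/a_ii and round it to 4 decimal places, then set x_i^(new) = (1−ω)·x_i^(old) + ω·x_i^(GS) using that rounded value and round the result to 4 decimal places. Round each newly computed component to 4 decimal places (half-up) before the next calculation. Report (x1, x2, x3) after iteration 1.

Iteration 1:
  x1: GS value = (-10 - (1)·1.0000 - (2)·1.0000) / (5) = -2.6000;  x1 ← (1−ω)·1.0000 + ω·-2.6000 = -1.8800
  x2: GS value = (-3 - (-1)·-1.8800 - (-3)·1.0000) / (5) = -0.3760;  x2 ← (1−ω)·1.0000 + ω·-0.3760 = -0.1008
  x3: GS value = (-12 - (3)·-1.8800 - (2)·-0.1008) / (7) = -0.8798;  x3 ← (1−ω)·1.0000 + ω·-0.8798 = -0.5038

(-1.8800, -0.1008, -0.5038)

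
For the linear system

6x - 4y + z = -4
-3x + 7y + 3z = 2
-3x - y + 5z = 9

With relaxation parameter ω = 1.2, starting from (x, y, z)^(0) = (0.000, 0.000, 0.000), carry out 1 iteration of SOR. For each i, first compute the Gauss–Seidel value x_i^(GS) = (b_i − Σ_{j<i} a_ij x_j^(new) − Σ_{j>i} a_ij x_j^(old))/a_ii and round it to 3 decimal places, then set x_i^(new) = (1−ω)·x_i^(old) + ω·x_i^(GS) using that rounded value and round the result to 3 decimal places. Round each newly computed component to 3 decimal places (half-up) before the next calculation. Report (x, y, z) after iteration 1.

Iteration 1:
  x: GS value = (-4 - (-4)·0.000 - (1)·0.000) / (6) = -0.667;  x ← (1−ω)·0.000 + ω·-0.667 = -0.800
  y: GS value = (2 - (-3)·-0.800 - (3)·0.000) / (7) = -0.057;  y ← (1−ω)·0.000 + ω·-0.057 = -0.068
  z: GS value = (9 - (-3)·-0.800 - (-1)·-0.068) / (5) = 1.306;  z ← (1−ω)·0.000 + ω·1.306 = 1.567

(-0.800, -0.068, 1.567)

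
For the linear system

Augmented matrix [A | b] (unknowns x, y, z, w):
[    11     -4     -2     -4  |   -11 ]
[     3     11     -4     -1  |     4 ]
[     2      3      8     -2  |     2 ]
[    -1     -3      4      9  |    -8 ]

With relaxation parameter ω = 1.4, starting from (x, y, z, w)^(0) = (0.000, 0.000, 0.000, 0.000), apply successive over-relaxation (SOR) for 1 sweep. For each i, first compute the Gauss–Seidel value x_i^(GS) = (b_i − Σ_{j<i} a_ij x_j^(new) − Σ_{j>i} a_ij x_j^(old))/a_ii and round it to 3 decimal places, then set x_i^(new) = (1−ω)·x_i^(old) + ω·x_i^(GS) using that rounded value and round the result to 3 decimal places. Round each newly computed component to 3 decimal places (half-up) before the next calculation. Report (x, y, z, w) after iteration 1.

Iteration 1:
  x: GS value = (-11 - (-4)·0.000 - (-2)·0.000 - (-4)·0.000) / (11) = -1.000;  x ← (1−ω)·0.000 + ω·-1.000 = -1.400
  y: GS value = (4 - (3)·-1.400 - (-4)·0.000 - (-1)·0.000) / (11) = 0.745;  y ← (1−ω)·0.000 + ω·0.745 = 1.043
  z: GS value = (2 - (2)·-1.400 - (3)·1.043 - (-2)·0.000) / (8) = 0.209;  z ← (1−ω)·0.000 + ω·0.209 = 0.293
  w: GS value = (-8 - (-1)·-1.400 - (-3)·1.043 - (4)·0.293) / (9) = -0.827;  w ← (1−ω)·0.000 + ω·-0.827 = -1.158

(-1.400, 1.043, 0.293, -1.158)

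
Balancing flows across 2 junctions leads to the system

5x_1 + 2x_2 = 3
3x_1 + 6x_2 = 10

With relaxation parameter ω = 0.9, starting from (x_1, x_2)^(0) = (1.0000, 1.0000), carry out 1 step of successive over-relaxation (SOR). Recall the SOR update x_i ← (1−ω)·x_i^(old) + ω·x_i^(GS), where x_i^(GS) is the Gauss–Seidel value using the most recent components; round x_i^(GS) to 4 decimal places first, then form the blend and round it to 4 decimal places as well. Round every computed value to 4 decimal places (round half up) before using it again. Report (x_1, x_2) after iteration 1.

(0.2800, 1.4740)

Iteration 1:
  x_1: GS value = (3 - (2)·1.0000) / (5) = 0.2000;  x_1 ← (1−ω)·1.0000 + ω·0.2000 = 0.2800
  x_2: GS value = (10 - (3)·0.2800) / (6) = 1.5267;  x_2 ← (1−ω)·1.0000 + ω·1.5267 = 1.4740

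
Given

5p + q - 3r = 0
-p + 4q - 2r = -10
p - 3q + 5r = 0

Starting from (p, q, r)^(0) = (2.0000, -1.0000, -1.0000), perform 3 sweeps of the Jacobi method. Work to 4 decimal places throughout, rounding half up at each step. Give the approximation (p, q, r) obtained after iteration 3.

Iteration 1:
  p = (0 - (1)·-1.0000 - (-3)·-1.0000) / (5) = -0.4000
  q = (-10 - (-1)·2.0000 - (-2)·-1.0000) / (4) = -2.5000
  r = (0 - (1)·2.0000 - (-3)·-1.0000) / (5) = -1.0000
Iteration 2:
  p = (0 - (1)·-2.5000 - (-3)·-1.0000) / (5) = -0.1000
  q = (-10 - (-1)·-0.4000 - (-2)·-1.0000) / (4) = -3.1000
  r = (0 - (1)·-0.4000 - (-3)·-2.5000) / (5) = -1.4200
Iteration 3:
  p = (0 - (1)·-3.1000 - (-3)·-1.4200) / (5) = -0.2320
  q = (-10 - (-1)·-0.1000 - (-2)·-1.4200) / (4) = -3.2350
  r = (0 - (1)·-0.1000 - (-3)·-3.1000) / (5) = -1.8400

(-0.2320, -3.2350, -1.8400)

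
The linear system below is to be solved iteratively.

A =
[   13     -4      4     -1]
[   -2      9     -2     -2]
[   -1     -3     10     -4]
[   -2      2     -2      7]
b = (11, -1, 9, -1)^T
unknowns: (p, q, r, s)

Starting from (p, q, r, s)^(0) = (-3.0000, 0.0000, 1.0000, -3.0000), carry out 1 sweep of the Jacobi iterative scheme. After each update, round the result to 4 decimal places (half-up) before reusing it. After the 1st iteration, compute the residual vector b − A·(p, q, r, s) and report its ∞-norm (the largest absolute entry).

Iteration 1:
  p = (11 - (-4)·0.0000 - (4)·1.0000 - (-1)·-3.0000) / (13) = 0.3077
  q = (-1 - (-2)·-3.0000 - (-2)·1.0000 - (-2)·-3.0000) / (9) = -1.2222
  r = (9 - (-1)·-3.0000 - (-3)·0.0000 - (-4)·-3.0000) / (10) = -0.6000
  s = (-1 - (-2)·-3.0000 - (2)·0.0000 - (-2)·1.0000) / (7) = -0.7143
Residual b − A·x = (3.7968, 7.9866, 8.7839, 5.8599); ∞-norm = 8.7839

8.7839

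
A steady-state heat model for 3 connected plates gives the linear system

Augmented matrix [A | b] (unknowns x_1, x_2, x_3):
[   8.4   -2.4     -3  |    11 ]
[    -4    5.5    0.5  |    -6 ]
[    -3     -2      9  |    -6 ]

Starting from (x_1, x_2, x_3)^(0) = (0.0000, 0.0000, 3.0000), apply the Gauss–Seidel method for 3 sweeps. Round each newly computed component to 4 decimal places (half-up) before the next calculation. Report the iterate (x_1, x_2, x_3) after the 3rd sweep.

Iteration 1:
  x_1 = (11 - (-2.4)·0.0000 - (-3)·3.0000) / (8.4) = 2.3810
  x_2 = (-6 - (-4)·2.3810 - (0.5)·3.0000) / (5.5) = 0.3680
  x_3 = (-6 - (-3)·2.3810 - (-2)·0.3680) / (9) = 0.2088
Iteration 2:
  x_1 = (11 - (-2.4)·0.3680 - (-3)·0.2088) / (8.4) = 1.4892
  x_2 = (-6 - (-4)·1.4892 - (0.5)·0.2088) / (5.5) = -0.0268
  x_3 = (-6 - (-3)·1.4892 - (-2)·-0.0268) / (9) = -0.1762
Iteration 3:
  x_1 = (11 - (-2.4)·-0.0268 - (-3)·-0.1762) / (8.4) = 1.2389
  x_2 = (-6 - (-4)·1.2389 - (0.5)·-0.1762) / (5.5) = -0.1739
  x_3 = (-6 - (-3)·1.2389 - (-2)·-0.1739) / (9) = -0.2923

(1.2389, -0.1739, -0.2923)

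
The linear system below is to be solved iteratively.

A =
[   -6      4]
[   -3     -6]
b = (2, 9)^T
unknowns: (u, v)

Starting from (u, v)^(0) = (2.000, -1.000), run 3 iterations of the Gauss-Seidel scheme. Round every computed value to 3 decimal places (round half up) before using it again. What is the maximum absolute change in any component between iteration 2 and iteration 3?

Iteration 1:
  u = (2 - (4)·-1.000) / (-6) = -1.000
  v = (9 - (-3)·-1.000) / (-6) = -1.000
Iteration 2:
  u = (2 - (4)·-1.000) / (-6) = -1.000
  v = (9 - (-3)·-1.000) / (-6) = -1.000
Iteration 3:
  u = (2 - (4)·-1.000) / (-6) = -1.000
  v = (9 - (-3)·-1.000) / (-6) = -1.000
Change: (0.000, 0.000) → max |·| = 0.000

0.000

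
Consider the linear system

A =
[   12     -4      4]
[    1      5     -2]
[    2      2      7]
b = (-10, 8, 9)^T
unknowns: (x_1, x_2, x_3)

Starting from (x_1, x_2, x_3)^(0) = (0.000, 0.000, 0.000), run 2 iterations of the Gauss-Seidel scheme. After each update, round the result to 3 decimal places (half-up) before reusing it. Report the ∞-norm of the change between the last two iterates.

Iteration 1:
  x_1 = (-10 - (-4)·0.000 - (4)·0.000) / (12) = -0.833
  x_2 = (8 - (1)·-0.833 - (-2)·0.000) / (5) = 1.767
  x_3 = (9 - (2)·-0.833 - (2)·1.767) / (7) = 1.019
Iteration 2:
  x_1 = (-10 - (-4)·1.767 - (4)·1.019) / (12) = -0.584
  x_2 = (8 - (1)·-0.584 - (-2)·1.019) / (5) = 2.124
  x_3 = (9 - (2)·-0.584 - (2)·2.124) / (7) = 0.846
Change: (0.249, 0.357, -0.173) → max |·| = 0.357

0.357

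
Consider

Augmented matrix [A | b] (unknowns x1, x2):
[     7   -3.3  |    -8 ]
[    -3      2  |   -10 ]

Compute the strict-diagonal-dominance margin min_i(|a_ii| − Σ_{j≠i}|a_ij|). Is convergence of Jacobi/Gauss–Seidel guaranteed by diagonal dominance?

row 1: |7| − (3.3) = 3.7
row 2: |2| − (3) = -1
minimum over rows = -1 → not strictly diagonally dominant

-1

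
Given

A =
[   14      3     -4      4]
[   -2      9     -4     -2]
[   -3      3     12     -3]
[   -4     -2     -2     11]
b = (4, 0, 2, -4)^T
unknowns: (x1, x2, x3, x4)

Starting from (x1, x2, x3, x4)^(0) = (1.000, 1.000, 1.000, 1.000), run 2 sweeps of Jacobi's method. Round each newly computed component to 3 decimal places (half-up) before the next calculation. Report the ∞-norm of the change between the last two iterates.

0.607

Iteration 1:
  x1 = (4 - (3)·1.000 - (-4)·1.000 - (4)·1.000) / (14) = 0.071
  x2 = (0 - (-2)·1.000 - (-4)·1.000 - (-2)·1.000) / (9) = 0.889
  x3 = (2 - (-3)·1.000 - (3)·1.000 - (-3)·1.000) / (12) = 0.417
  x4 = (-4 - (-4)·1.000 - (-2)·1.000 - (-2)·1.000) / (11) = 0.364
Iteration 2:
  x1 = (4 - (3)·0.889 - (-4)·0.417 - (4)·0.364) / (14) = 0.110
  x2 = (0 - (-2)·0.071 - (-4)·0.417 - (-2)·0.364) / (9) = 0.282
  x3 = (2 - (-3)·0.071 - (3)·0.889 - (-3)·0.364) / (12) = 0.053
  x4 = (-4 - (-4)·0.071 - (-2)·0.889 - (-2)·0.417) / (11) = -0.100
Change: (0.039, -0.607, -0.364, -0.464) → max |·| = 0.607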